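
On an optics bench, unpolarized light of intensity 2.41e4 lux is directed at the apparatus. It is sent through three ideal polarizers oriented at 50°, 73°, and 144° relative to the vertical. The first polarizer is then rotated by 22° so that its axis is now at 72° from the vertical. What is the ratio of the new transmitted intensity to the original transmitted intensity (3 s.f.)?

I_new/I_old ≈ 1.18

Before rotation:
Unpolarized light through the first polarizer → I₁ = ½ I₀, now polarized at 50°.
I₂ = I₁ cos²(73° − 50°) = 0.5 I₀ · cos²(23°) = 0.4237 I₀.
I₃ = I₂ cos²(144° − 73°) = 0.4237 I₀ · cos²(71°) = 0.04491 I₀.
After rotation:
Unpolarized light through the first polarizer → I₁ = ½ I₀, now polarized at 72°.
I₂ = I₁ cos²(73° − 72°) = 0.5 I₀ · cos²(1°) = 0.4998 I₀.
I₃ = I₂ cos²(144° − 73°) = 0.4998 I₀ · cos²(71°) = 0.05298 I₀.
Ratio = 0.05298 / 0.04491 = 1.18.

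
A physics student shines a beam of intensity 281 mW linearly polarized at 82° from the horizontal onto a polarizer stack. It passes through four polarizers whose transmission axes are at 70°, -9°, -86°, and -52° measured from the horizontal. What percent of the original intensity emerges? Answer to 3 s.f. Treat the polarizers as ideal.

≈ 0.121%

I₁ = 281 mW · cos²(12°) = 268.9 mW.
I₂ = I₁ · cos²(79°) = 268.9 · 0.03641 = 9.788 mW.
I₃ = I₂ · cos²(77°) = 9.788 · 0.0506 = 0.4953 mW.
I₄ = I₃ · cos²(34°) = 0.4953 · 0.6873 = 0.3404 mW.
That is 0.1212% of the incident intensity.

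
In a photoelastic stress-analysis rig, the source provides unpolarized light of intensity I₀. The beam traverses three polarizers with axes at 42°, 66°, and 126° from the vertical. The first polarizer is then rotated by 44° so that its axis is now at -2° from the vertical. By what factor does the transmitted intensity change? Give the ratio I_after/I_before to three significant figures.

Before rotation:
Unpolarized light through the first polarizer → I₁ = ½ I₀, now polarized at 42°.
I₂ = I₁ cos²(66° − 42°) = 0.5 I₀ · cos²(24°) = 0.4173 I₀.
I₃ = I₂ cos²(126° − 66°) = 0.4173 I₀ · cos²(60°) = 0.1043 I₀.
After rotation:
Unpolarized light through the first polarizer → I₁ = ½ I₀, now polarized at -2°.
I₂ = I₁ cos²(66° + 2°) = 0.5 I₀ · cos²(68°) = 0.07017 I₀.
I₃ = I₂ cos²(126° − 66°) = 0.07017 I₀ · cos²(60°) = 0.01754 I₀.
Ratio = 0.01754 / 0.1043 = 0.1681.

I_new/I_old ≈ 0.168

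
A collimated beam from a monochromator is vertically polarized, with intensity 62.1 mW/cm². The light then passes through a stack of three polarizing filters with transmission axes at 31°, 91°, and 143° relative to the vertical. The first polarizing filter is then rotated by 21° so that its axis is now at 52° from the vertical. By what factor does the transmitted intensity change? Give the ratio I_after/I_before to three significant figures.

I_new/I_old ≈ 1.25

Before rotation:
I₁ = I₀ cos²(31° − 0°) = I₀ cos²(31°) = 0.7347 I₀.
I₂ = I₁ cos²(91° − 31°) = 0.7347 I₀ · cos²(60°) = 0.1837 I₀.
I₃ = I₂ cos²(143° − 91°) = 0.1837 I₀ · cos²(52°) = 0.06962 I₀.
After rotation:
I₁ = I₀ cos²(52° − 0°) = I₀ cos²(52°) = 0.379 I₀.
I₂ = I₁ cos²(91° − 52°) = 0.379 I₀ · cos²(39°) = 0.2289 I₀.
I₃ = I₂ cos²(143° − 91°) = 0.2289 I₀ · cos²(52°) = 0.08677 I₀.
Ratio = 0.08677 / 0.06962 = 1.246.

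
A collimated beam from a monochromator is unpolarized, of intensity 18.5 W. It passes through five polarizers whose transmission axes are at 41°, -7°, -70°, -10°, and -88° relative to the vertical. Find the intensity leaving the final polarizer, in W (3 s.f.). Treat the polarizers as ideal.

I ≈ 0.00922 W

Unpolarized light through the first polarizer → I₁ = 18.5 W/2 = 9.25 W, polarized at 41°.
I₂ = I₁ · cos²(48°) = 9.25 · 0.4477 = 4.142 W.
I₃ = I₂ · cos²(63°) = 4.142 · 0.2061 = 0.8536 W.
I₄ = I₃ · cos²(60°) = 0.8536 · 0.25 = 0.2134 W.
I₅ = I₄ · cos²(78°) = 0.2134 · 0.04323 = 0.009225 W.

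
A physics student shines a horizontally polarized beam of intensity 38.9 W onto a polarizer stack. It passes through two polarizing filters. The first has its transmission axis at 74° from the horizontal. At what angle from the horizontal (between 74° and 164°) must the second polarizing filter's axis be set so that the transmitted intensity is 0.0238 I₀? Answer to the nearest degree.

I₁ = I₀ cos²(74° − 0°) = I₀ cos²(74°) = 0.07598 I₀.
Need I₂/I₀ = 0.0238, so cos²(θ − 74°) = 0.0238 / 0.07598 = 0.3133.
θ − 74° = arccos(√0.3133) = 56.0°, giving θ ≈ 74 + 56.0 = 130.0°.

θ ≈ 130°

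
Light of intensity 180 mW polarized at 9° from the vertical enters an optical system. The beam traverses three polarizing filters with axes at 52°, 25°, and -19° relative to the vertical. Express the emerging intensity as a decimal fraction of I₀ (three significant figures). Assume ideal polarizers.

I₁ = 180 mW · cos²(43°) = 96.28 mW.
I₂ = I₁ · cos²(27°) = 96.28 · 0.7939 = 76.43 mW.
I₃ = I₂ · cos²(44°) = 76.43 · 0.5174 = 39.55 mW.
Transmitted fraction = 0.2197.

I/I₀ ≈ 0.220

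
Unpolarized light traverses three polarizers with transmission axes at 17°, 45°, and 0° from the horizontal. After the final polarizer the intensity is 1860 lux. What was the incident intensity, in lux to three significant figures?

Unpolarized light through the first polarizer → I₁ = ½ I₀, now polarized at 17°.
I₂ = I₁ cos²(45° − 17°) = 0.5 I₀ · cos²(28°) = 0.3898 I₀.
I₃ = I₂ cos²(0° − 45°) = 0.3898 I₀ · cos²(45°) = 0.1949 I₀.
So 1860 lux = 0.1949 I₀, giving I₀ = 1860/0.1949 = 9543 lux.

I₀ ≈ 9540 lux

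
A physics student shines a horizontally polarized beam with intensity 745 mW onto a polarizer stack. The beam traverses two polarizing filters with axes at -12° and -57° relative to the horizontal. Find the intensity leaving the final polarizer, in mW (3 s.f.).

I ≈ 356 mW

I₁ = 745 mW · cos²(12°) = 712.8 mW.
I₂ = I₁ · cos²(45°) = 712.8 · 0.5 = 356.4 mW.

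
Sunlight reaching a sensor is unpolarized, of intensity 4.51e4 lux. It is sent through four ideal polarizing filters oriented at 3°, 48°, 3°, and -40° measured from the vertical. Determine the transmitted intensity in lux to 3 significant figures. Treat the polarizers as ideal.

Unpolarized light through the first polarizer → I₁ = 4.51e4 lux/2 = 2.255e+04 lux, polarized at 3°.
I₂ = I₁ · cos²(45°) = 2.255e+04 · 0.5 = 1.128e+04 lux.
I₃ = I₂ · cos²(45°) = 1.128e+04 · 0.5 = 5638 lux.
I₄ = I₃ · cos²(43°) = 5638 · 0.5349 = 3015 lux.

I ≈ 3020 lux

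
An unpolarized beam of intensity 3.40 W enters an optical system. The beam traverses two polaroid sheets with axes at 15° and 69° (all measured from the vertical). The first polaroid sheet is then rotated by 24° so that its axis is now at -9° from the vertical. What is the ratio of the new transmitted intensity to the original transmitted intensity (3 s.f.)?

I_new/I_old ≈ 0.125

Before rotation:
Unpolarized light through the first polarizer → I₁ = ½ I₀, now polarized at 15°.
I₂ = I₁ cos²(69° − 15°) = 0.5 I₀ · cos²(54°) = 0.1727 I₀.
After rotation:
Unpolarized light through the first polarizer → I₁ = ½ I₀, now polarized at -9°.
I₂ = I₁ cos²(69° + 9°) = 0.5 I₀ · cos²(78°) = 0.02161 I₀.
Ratio = 0.02161 / 0.1727 = 0.1251.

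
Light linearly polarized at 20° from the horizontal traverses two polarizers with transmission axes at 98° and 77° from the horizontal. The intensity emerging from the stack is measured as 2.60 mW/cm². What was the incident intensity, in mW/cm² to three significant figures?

I₀ ≈ 69.0 mW/cm²

I₁ = I₀ cos²(98° − 20°) = I₀ cos²(78°) = 0.04323 I₀.
I₂ = I₁ cos²(77° − 98°) = 0.04323 I₀ · cos²(21°) = 0.03768 I₀.
So 2.60 mW/cm² = 0.03768 I₀, giving I₀ = 2.60/0.03768 = 69.01 mW/cm².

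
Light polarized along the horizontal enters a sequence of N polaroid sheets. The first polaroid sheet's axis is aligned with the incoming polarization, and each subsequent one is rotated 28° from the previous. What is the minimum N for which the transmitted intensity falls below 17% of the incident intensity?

First polarizer is aligned with the polarization: full transmission.
Each further stage multiplies by cos²(28°) = 0.7796.
After N polarizers: T = 0.7796^(N−1). Require T < 0.17 ⇒ N−1 > ln(0.17)/ln(0.7796) = 7.12, so N−1 ≥ 8 and N = 9.
Check: N=9 gives T = 0.1364 < 0.17; N=8 gives T = 0.175.

N = 9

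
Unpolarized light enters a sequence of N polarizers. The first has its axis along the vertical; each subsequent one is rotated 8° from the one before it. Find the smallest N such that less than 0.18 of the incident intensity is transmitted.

First polarizer halves the unpolarized light: factor 1/2.
Each further stage multiplies by cos²(8°) = 0.9806.
After N polarizers: T = 0.5·0.9806^(N−1). Require T < 0.18 ⇒ N−1 > ln(0.18/0.5)/ln(0.9806) = 52.23, so N−1 ≥ 53 and N = 54.
Check: N=54 gives T = 0.1773 < 0.18; N=53 gives T = 0.1808.

N = 54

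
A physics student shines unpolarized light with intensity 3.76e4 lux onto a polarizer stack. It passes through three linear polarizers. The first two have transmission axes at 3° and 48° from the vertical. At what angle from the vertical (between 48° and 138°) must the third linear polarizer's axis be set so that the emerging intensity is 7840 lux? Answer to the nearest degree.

θ ≈ 72°

Unpolarized light through the first polarizer → I₁ = ½ I₀, now polarized at 3°.
I₂ = I₁ cos²(48° − 3°) = 0.5 I₀ · cos²(45°) = 0.25 I₀.
Target fraction: 7840 / 3.76e4 lux = 0.2085 of I₀.
Need I₃/I₀ = 0.2085, so cos²(θ − 48°) = 0.2085 / 0.25 = 0.834.
θ − 48° = arccos(√0.834) = 24.0°, giving θ ≈ 48 + 24.0 = 72.0°.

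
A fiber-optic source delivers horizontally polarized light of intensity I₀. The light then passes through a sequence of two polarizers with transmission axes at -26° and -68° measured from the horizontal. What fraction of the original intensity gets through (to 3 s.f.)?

≈ 0.446 I₀

By Malus's law, I₁ = I₀ cos²(-26° − 0°) = I₀ cos²(26°) = 0.8078 I₀.
I₂ = I₁ cos²(-68° + 26°) = 0.8078 I₀ · cos²(42°) = 0.4461 I₀.
Transmitted fraction = 0.4461.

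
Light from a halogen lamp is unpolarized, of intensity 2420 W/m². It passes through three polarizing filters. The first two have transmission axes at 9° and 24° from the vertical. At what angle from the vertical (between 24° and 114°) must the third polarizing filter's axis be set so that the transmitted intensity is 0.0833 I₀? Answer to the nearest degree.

Unpolarized light through the first polarizer → I₁ = ½ I₀, now polarized at 9°.
I₂ = I₁ cos²(24° − 9°) = 0.5 I₀ · cos²(15°) = 0.4665 I₀.
Need I₃/I₀ = 0.0833, so cos²(θ − 24°) = 0.0833 / 0.4665 = 0.1786.
θ − 24° = arccos(√0.1786) = 65.0°, giving θ ≈ 24 + 65.0 = 89.0°.

θ ≈ 89°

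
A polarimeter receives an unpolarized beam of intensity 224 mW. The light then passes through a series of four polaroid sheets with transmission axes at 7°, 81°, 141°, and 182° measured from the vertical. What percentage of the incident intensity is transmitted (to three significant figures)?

Unpolarized light through the first polarizer → I₁ = 224 mW/2 = 112 mW, polarized at 7°.
I₂ = I₁ · cos²(74°) = 112 · 0.07598 = 8.509 mW.
I₃ = I₂ · cos²(60°) = 8.509 · 0.25 = 2.127 mW.
I₄ = I₃ · cos²(41°) = 2.127 · 0.5696 = 1.212 mW.
That is 0.5409% of the incident intensity.

≈ 0.541%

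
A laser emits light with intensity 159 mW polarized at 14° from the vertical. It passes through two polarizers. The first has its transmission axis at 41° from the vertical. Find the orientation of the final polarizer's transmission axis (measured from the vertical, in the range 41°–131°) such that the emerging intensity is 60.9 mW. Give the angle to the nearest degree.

By Malus's law, I₁ = I₀ cos²(41° − 14°) = I₀ cos²(27°) = 0.7939 I₀.
Target fraction: 60.9 / 159 mW = 0.383 of I₀.
Need I₂/I₀ = 0.383, so cos²(θ − 41°) = 0.383 / 0.7939 = 0.4825.
θ − 41° = arccos(√0.4825) = 46.0°, giving θ ≈ 41 + 46.0 = 87.0°.

θ ≈ 87°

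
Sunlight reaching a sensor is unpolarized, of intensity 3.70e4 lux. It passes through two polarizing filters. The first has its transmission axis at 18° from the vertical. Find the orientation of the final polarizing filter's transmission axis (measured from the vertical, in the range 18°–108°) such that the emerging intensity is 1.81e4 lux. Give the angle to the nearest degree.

Unpolarized light through the first polarizer → I₁ = ½ I₀, now polarized at 18°.
Target fraction: 1.81e4 / 3.70e4 lux = 0.4892 of I₀.
Need I₂/I₀ = 0.4892, so cos²(θ − 18°) = 0.4892 / 0.5 = 0.9784.
θ − 18° = arccos(√0.9784) = 8.5°, giving θ ≈ 18 + 8.5 = 26.5°.

θ ≈ 26°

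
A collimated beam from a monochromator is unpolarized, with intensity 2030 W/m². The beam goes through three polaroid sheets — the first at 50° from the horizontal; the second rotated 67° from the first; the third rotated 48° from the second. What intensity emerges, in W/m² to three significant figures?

Unpolarized light through the first polarizer → I₁ = 2030 W/m²/2 = 1015 W/m², polarized at 50°.
I₂ = I₁ · cos²(67°) = 1015 · 0.1527 = 155 W/m².
I₃ = I₂ · cos²(48°) = 155 · 0.4477 = 69.38 W/m².

I ≈ 69.4 W/m²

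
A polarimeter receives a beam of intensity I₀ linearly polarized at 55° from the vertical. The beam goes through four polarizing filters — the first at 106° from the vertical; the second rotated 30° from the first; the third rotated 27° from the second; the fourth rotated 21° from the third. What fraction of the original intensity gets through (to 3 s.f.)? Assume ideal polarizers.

≈ 0.206 I₀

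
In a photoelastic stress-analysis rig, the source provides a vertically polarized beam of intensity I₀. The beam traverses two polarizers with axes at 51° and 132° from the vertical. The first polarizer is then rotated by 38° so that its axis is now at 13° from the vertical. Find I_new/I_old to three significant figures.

Before rotation:
I₁ = I₀ cos²(51° − 0°) = I₀ cos²(51°) = 0.396 I₀.
I₂ = I₁ cos²(132° − 51°) = 0.396 I₀ · cos²(81°) = 0.009692 I₀.
After rotation:
I₁ = I₀ cos²(13° − 0°) = I₀ cos²(13°) = 0.9494 I₀.
Angle between axes 1 and 2: 61°. I₂ = 0.9494 I₀ · cos²(61°) = 0.2231 I₀.
Ratio = 0.2231 / 0.009692 = 23.02.

I_new/I_old ≈ 23.0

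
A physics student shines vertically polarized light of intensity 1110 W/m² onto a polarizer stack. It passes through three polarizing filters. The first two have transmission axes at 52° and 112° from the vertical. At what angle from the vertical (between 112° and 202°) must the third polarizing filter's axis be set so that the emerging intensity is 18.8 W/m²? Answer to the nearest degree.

I₁ = I₀ cos²(52° − 0°) = I₀ cos²(52°) = 0.379 I₀.
I₂ = I₁ cos²(112° − 52°) = 0.379 I₀ · cos²(60°) = 0.09476 I₀.
Target fraction: 18.8 / 1110 W/m² = 0.01694 of I₀.
Need I₃/I₀ = 0.01694, so cos²(θ − 112°) = 0.01694 / 0.09476 = 0.1787.
θ − 112° = arccos(√0.1787) = 65.0°, giving θ ≈ 112 + 65.0 = 177.0°.

θ ≈ 177°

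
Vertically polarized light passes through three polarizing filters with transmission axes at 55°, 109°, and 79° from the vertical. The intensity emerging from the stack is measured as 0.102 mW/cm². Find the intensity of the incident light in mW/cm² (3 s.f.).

I₁ = I₀ cos²(55° − 0°) = I₀ cos²(55°) = 0.329 I₀.
I₂ = I₁ cos²(109° − 55°) = 0.329 I₀ · cos²(54°) = 0.1137 I₀.
I₃ = I₂ cos²(79° − 109°) = 0.1137 I₀ · cos²(30°) = 0.08525 I₀.
So 0.102 mW/cm² = 0.08525 I₀, giving I₀ = 0.102/0.08525 = 1.197 mW/cm².

I₀ ≈ 1.20 mW/cm²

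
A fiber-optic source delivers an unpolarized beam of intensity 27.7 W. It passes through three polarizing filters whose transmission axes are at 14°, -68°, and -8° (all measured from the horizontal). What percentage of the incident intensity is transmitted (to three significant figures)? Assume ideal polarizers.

Unpolarized light through the first polarizer → I₁ = 27.7 W/2 = 13.85 W, polarized at 14°.
I₂ = I₁ · cos²(82°) = 13.85 · 0.01937 = 0.2683 W.
I₃ = I₂ · cos²(60°) = 0.2683 · 0.25 = 0.06707 W.
That is 0.2421% of the incident intensity.

≈ 0.242%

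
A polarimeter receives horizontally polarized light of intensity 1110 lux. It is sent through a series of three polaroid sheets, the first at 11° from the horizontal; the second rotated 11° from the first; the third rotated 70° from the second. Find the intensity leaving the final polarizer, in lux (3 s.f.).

I ≈ 121 lux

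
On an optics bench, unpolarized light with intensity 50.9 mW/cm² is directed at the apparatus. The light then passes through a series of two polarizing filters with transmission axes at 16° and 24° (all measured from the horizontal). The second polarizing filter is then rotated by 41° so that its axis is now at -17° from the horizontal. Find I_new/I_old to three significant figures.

Before rotation:
Unpolarized light through the first polarizer → I₁ = ½ I₀, now polarized at 16°.
I₂ = I₁ cos²(24° − 16°) = 0.5 I₀ · cos²(8°) = 0.4903 I₀.
After rotation:
Unpolarized light through the first polarizer → I₁ = ½ I₀, now polarized at 16°.
I₂ = I₁ cos²(-17° − 16°) = 0.5 I₀ · cos²(33°) = 0.3517 I₀.
Ratio = 0.3517 / 0.4903 = 0.7173.

I_new/I_old ≈ 0.717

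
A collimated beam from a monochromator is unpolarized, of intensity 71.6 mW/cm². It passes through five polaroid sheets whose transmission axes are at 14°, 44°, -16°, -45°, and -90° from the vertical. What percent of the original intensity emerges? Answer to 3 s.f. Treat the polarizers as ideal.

≈ 3.59%

Unpolarized light through the first polarizer → I₁ = 71.6 mW/cm²/2 = 35.8 mW/cm², polarized at 14°.
I₂ = I₁ · cos²(30°) = 35.8 · 0.75 = 26.85 mW/cm².
I₃ = I₂ · cos²(60°) = 26.85 · 0.25 = 6.713 mW/cm².
I₄ = I₃ · cos²(29°) = 6.713 · 0.765 = 5.135 mW/cm².
I₅ = I₄ · cos²(45°) = 5.135 · 0.5 = 2.567 mW/cm².
That is 3.586% of the incident intensity.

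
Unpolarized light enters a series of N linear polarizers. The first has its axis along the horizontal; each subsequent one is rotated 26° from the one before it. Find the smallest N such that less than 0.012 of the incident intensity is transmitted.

N = 19

First polarizer halves the unpolarized light: factor 1/2.
Each further stage multiplies by cos²(26°) = 0.8078.
After N polarizers: T = 0.5·0.8078^(N−1). Require T < 0.012 ⇒ N−1 > ln(0.012/0.5)/ln(0.8078) = 17.48, so N−1 ≥ 18 and N = 19.
Check: N=19 gives T = 0.01073 < 0.012; N=18 gives T = 0.01329.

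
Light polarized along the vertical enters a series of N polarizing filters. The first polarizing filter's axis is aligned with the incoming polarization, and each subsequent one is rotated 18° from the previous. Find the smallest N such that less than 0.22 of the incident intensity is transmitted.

First polarizer is aligned with the polarization: full transmission.
Each further stage multiplies by cos²(18°) = 0.9045.
After N polarizers: T = 0.9045^(N−1). Require T < 0.22 ⇒ N−1 > ln(0.22)/ln(0.9045) = 15.09, so N−1 ≥ 16 and N = 17.
Check: N=17 gives T = 0.2007 < 0.22; N=16 gives T = 0.2219.

N = 17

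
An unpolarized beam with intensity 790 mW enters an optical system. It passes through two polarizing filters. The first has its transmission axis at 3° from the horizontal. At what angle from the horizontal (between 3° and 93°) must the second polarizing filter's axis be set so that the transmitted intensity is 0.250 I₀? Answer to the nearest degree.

θ ≈ 48°

Unpolarized light through the first polarizer → I₁ = ½ I₀, now polarized at 3°.
Need I₂/I₀ = 0.25, so cos²(θ − 3°) = 0.25 / 0.5 = 0.5.
θ − 3° = arccos(√0.5) = 45.0°, giving θ ≈ 3 + 45.0 = 48.0°.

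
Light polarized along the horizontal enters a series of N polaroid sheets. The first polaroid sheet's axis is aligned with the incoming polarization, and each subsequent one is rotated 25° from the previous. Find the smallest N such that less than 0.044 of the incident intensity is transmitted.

First polarizer is aligned with the polarization: full transmission.
Each further stage multiplies by cos²(25°) = 0.8214.
After N polarizers: T = 0.8214^(N−1). Require T < 0.044 ⇒ N−1 > ln(0.044)/ln(0.8214) = 15.88, so N−1 ≥ 16 and N = 17.
Check: N=17 gives T = 0.04294 < 0.044; N=16 gives T = 0.05227.

N = 17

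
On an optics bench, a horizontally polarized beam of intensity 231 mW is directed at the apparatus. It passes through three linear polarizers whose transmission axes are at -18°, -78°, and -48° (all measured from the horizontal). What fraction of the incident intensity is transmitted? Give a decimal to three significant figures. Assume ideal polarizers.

I/I₀ ≈ 0.170

I₁ = 231 mW · cos²(18°) = 208.9 mW.
I₂ = I₁ · cos²(60°) = 208.9 · 0.25 = 52.24 mW.
I₃ = I₂ · cos²(30°) = 52.24 · 0.75 = 39.18 mW.
Transmitted fraction = 0.1696.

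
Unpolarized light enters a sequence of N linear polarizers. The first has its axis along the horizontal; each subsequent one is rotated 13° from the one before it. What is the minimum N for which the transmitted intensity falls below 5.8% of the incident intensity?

First polarizer halves the unpolarized light: factor 1/2.
Each further stage multiplies by cos²(13°) = 0.9494.
After N polarizers: T = 0.5·0.9494^(N−1). Require T < 0.058 ⇒ N−1 > ln(0.058/0.5)/ln(0.9494) = 41.48, so N−1 ≥ 42 and N = 43.
Check: N=43 gives T = 0.05647 < 0.058; N=42 gives T = 0.05947.

N = 43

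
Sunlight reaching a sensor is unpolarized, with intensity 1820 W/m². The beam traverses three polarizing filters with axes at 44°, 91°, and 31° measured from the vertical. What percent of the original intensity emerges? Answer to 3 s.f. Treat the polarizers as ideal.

≈ 5.81%

Unpolarized light through the first polarizer → I₁ = 1820 W/m²/2 = 910 W/m², polarized at 44°.
I₂ = I₁ · cos²(47°) = 910 · 0.4651 = 423.3 W/m².
I₃ = I₂ · cos²(60°) = 423.3 · 0.25 = 105.8 W/m².
That is 5.814% of the incident intensity.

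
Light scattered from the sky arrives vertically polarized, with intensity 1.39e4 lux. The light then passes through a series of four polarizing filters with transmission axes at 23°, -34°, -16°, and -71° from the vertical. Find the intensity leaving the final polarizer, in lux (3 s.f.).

I₁ = 1.39e4 lux · cos²(23°) = 1.178e+04 lux.
I₂ = I₁ · cos²(57°) = 1.178e+04 · 0.2966 = 3494 lux.
I₃ = I₂ · cos²(18°) = 3494 · 0.9045 = 3160 lux.
I₄ = I₃ · cos²(55°) = 3160 · 0.329 = 1040 lux.

I ≈ 1040 lux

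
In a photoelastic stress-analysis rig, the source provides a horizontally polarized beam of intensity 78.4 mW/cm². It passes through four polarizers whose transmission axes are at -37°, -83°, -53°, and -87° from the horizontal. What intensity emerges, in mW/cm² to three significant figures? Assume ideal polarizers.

I₁ = 78.4 mW/cm² · cos²(37°) = 50 mW/cm².
I₂ = I₁ · cos²(46°) = 50 · 0.4826 = 24.13 mW/cm².
I₃ = I₂ · cos²(30°) = 24.13 · 0.75 = 18.1 mW/cm².
I₄ = I₃ · cos²(34°) = 18.1 · 0.6873 = 12.44 mW/cm².

I ≈ 12.4 mW/cm²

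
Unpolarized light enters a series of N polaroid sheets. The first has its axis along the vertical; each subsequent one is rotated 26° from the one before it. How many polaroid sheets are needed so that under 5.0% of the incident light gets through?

N = 12

First polarizer halves the unpolarized light: factor 1/2.
Each further stage multiplies by cos²(26°) = 0.8078.
After N polarizers: T = 0.5·0.8078^(N−1). Require T < 0.050 ⇒ N−1 > ln(0.050/0.5)/ln(0.8078) = 10.79, so N−1 ≥ 11 and N = 12.
Check: N=12 gives T = 0.04781 < 0.050; N=11 gives T = 0.05918.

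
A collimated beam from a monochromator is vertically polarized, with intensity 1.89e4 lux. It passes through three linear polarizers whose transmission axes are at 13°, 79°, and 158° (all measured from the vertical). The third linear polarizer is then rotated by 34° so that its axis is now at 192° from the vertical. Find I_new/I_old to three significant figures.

I_new/I_old ≈ 4.19

Before rotation:
I₁ = I₀ cos²(13° − 0°) = I₀ cos²(13°) = 0.9494 I₀.
I₂ = I₁ cos²(79° − 13°) = 0.9494 I₀ · cos²(66°) = 0.1571 I₀.
I₃ = I₂ cos²(158° − 79°) = 0.1571 I₀ · cos²(79°) = 0.005718 I₀.
After rotation:
I₁ = I₀ cos²(13° − 0°) = I₀ cos²(13°) = 0.9494 I₀.
I₂ = I₁ cos²(79° − 13°) = 0.9494 I₀ · cos²(66°) = 0.1571 I₀.
Angle between axes 2 and 3: 67°. I₃ = 0.1571 I₀ · cos²(67°) = 0.02398 I₀.
Ratio = 0.02398 / 0.005718 = 4.193.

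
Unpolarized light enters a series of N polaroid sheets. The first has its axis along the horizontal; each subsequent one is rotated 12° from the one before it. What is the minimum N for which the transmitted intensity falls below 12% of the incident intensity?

N = 34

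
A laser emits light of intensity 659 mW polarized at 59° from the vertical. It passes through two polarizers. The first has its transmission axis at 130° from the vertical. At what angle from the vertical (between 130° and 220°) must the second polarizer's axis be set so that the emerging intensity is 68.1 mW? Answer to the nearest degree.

θ ≈ 139°

I₁ = I₀ cos²(130° − 59°) = I₀ cos²(71°) = 0.106 I₀.
Target fraction: 68.1 / 659 mW = 0.1033 of I₀.
Need I₂/I₀ = 0.1033, so cos²(θ − 130°) = 0.1033 / 0.106 = 0.9749.
θ − 130° = arccos(√0.9749) = 9.1°, giving θ ≈ 130 + 9.1 = 139.1°.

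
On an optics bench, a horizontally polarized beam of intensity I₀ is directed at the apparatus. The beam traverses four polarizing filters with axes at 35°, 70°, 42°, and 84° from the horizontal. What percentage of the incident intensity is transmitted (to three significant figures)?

≈ 19.4%

By Malus's law, I₁ = I₀ cos²(35° − 0°) = I₀ cos²(35°) = 0.671 I₀.
I₂ = I₁ cos²(70° − 35°) = 0.671 I₀ · cos²(35°) = 0.4503 I₀.
I₃ = I₂ cos²(42° − 70°) = 0.4503 I₀ · cos²(28°) = 0.351 I₀.
I₄ = I₃ cos²(84° − 42°) = 0.351 I₀ · cos²(42°) = 0.1939 I₀.
That is 19.39% of the incident intensity.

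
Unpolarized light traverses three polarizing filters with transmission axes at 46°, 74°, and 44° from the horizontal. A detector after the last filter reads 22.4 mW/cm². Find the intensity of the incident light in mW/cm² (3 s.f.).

Unpolarized light through the first polarizer → I₁ = ½ I₀, now polarized at 46°.
I₂ = I₁ cos²(74° − 46°) = 0.5 I₀ · cos²(28°) = 0.3898 I₀.
I₃ = I₂ cos²(44° − 74°) = 0.3898 I₀ · cos²(30°) = 0.2923 I₀.
So 22.4 mW/cm² = 0.2923 I₀, giving I₀ = 22.4/0.2923 = 76.62 mW/cm².

I₀ ≈ 76.6 mW/cm²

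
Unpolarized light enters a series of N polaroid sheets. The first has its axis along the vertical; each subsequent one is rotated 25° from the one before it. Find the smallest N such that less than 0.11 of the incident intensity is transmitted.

N = 9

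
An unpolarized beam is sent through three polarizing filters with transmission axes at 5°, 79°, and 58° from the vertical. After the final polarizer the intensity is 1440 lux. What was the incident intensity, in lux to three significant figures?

Unpolarized light through the first polarizer → I₁ = ½ I₀, now polarized at 5°.
I₂ = I₁ cos²(79° − 5°) = 0.5 I₀ · cos²(74°) = 0.03799 I₀.
I₃ = I₂ cos²(58° − 79°) = 0.03799 I₀ · cos²(21°) = 0.03311 I₀.
So 1440 lux = 0.03311 I₀, giving I₀ = 1440/0.03311 = 4.349e+04 lux.

I₀ ≈ 4.35e4 lux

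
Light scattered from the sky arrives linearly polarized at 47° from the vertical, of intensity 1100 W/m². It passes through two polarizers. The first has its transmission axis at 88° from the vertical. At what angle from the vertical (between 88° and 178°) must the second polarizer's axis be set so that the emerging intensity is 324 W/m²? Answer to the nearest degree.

θ ≈ 132°

I₁ = I₀ cos²(88° − 47°) = I₀ cos²(41°) = 0.5696 I₀.
Target fraction: 324 / 1100 W/m² = 0.2945 of I₀.
Need I₂/I₀ = 0.2945, so cos²(θ − 88°) = 0.2945 / 0.5696 = 0.5171.
θ − 88° = arccos(√0.5171) = 44.0°, giving θ ≈ 88 + 44.0 = 132.0°.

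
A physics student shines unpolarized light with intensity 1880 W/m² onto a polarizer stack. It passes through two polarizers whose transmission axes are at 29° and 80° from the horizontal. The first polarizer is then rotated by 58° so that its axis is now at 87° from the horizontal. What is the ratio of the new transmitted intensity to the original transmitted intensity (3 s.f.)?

Before rotation:
Unpolarized light through the first polarizer → I₁ = ½ I₀, now polarized at 29°.
I₂ = I₁ cos²(80° − 29°) = 0.5 I₀ · cos²(51°) = 0.198 I₀.
After rotation:
Unpolarized light through the first polarizer → I₁ = ½ I₀, now polarized at 87°.
I₂ = I₁ cos²(80° − 87°) = 0.5 I₀ · cos²(7°) = 0.4926 I₀.
Ratio = 0.4926 / 0.198 = 2.487.

I_new/I_old ≈ 2.49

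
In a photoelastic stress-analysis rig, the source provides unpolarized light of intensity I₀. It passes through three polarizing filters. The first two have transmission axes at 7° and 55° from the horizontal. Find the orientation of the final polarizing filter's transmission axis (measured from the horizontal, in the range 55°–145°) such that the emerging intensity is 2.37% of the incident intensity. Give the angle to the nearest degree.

Unpolarized light through the first polarizer → I₁ = ½ I₀, now polarized at 7°.
I₂ = I₁ cos²(55° − 7°) = 0.5 I₀ · cos²(48°) = 0.2239 I₀.
Need I₃/I₀ = 0.0237, so cos²(θ − 55°) = 0.0237 / 0.2239 = 0.1059.
θ − 55° = arccos(√0.1059) = 71.0°, giving θ ≈ 55 + 71.0 = 126.0°.

θ ≈ 126°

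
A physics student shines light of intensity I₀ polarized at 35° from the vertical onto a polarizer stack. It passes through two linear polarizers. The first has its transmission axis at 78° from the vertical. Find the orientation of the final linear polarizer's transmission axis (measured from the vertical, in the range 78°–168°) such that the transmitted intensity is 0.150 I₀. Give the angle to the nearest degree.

I₁ = I₀ cos²(78° − 35°) = I₀ cos²(43°) = 0.5349 I₀.
Need I₂/I₀ = 0.15, so cos²(θ − 78°) = 0.15 / 0.5349 = 0.2804.
θ − 78° = arccos(√0.2804) = 58.0°, giving θ ≈ 78 + 58.0 = 136.0°.

θ ≈ 136°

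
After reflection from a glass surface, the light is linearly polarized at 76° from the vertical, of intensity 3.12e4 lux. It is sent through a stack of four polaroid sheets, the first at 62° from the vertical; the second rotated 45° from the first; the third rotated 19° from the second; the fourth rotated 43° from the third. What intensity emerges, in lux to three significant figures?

I ≈ 7020 lux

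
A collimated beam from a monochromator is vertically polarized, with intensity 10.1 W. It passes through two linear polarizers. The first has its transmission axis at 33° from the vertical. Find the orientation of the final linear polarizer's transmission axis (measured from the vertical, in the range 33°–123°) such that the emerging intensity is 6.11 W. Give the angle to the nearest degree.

θ ≈ 55°

By Malus's law, I₁ = I₀ cos²(33° − 0°) = I₀ cos²(33°) = 0.7034 I₀.
Target fraction: 6.11 / 10.1 W = 0.605 of I₀.
Need I₂/I₀ = 0.605, so cos²(θ − 33°) = 0.605 / 0.7034 = 0.8601.
θ − 33° = arccos(√0.8601) = 22.0°, giving θ ≈ 33 + 22.0 = 55.0°.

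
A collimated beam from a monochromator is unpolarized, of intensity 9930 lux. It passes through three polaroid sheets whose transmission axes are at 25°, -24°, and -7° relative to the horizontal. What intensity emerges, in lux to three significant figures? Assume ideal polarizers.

I ≈ 1950 lux

Unpolarized light through the first polarizer → I₁ = 9930 lux/2 = 4965 lux, polarized at 25°.
I₂ = I₁ · cos²(49°) = 4965 · 0.4304 = 2137 lux.
I₃ = I₂ · cos²(17°) = 2137 · 0.9145 = 1954 lux.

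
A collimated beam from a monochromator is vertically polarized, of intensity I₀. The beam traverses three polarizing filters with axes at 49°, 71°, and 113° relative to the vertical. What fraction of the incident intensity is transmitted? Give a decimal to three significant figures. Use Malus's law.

≈ 0.204 I₀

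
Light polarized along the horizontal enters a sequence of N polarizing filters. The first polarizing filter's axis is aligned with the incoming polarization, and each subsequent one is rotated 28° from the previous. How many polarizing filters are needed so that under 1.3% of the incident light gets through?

N = 19

First polarizer is aligned with the polarization: full transmission.
Each further stage multiplies by cos²(28°) = 0.7796.
After N polarizers: T = 0.7796^(N−1). Require T < 0.013 ⇒ N−1 > ln(0.013)/ln(0.7796) = 17.44, so N−1 ≥ 18 and N = 19.
Check: N=19 gives T = 0.01132 < 0.013; N=18 gives T = 0.01451.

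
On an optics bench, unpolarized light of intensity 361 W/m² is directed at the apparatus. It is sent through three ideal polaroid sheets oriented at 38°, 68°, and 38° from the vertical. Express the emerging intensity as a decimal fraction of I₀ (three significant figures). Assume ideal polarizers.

I/I₀ ≈ 0.281

Unpolarized light through the first polarizer → I₁ = 361 W/m²/2 = 180.5 W/m², polarized at 38°.
I₂ = I₁ · cos²(30°) = 180.5 · 0.75 = 135.4 W/m².
I₃ = I₂ · cos²(30°) = 135.4 · 0.75 = 101.5 W/m².
Transmitted fraction = 0.2813.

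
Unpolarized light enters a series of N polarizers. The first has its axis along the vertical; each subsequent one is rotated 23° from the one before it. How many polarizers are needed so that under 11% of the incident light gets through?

First polarizer halves the unpolarized light: factor 1/2.
Each further stage multiplies by cos²(23°) = 0.8473.
After N polarizers: T = 0.5·0.8473^(N−1). Require T < 0.11 ⇒ N−1 > ln(0.11/0.5)/ln(0.8473) = 9.14, so N−1 ≥ 10 and N = 11.
Check: N=11 gives T = 0.09539 < 0.11; N=10 gives T = 0.1126.

N = 11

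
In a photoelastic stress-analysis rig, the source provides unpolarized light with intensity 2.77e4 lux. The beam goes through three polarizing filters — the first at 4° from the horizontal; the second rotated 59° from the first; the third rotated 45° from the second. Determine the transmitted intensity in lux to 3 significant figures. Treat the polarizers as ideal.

I ≈ 1840 lux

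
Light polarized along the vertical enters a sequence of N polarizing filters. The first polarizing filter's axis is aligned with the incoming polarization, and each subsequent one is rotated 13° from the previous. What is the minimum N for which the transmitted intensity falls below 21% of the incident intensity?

N = 32

First polarizer is aligned with the polarization: full transmission.
Each further stage multiplies by cos²(13°) = 0.9494.
After N polarizers: T = 0.9494^(N−1). Require T < 0.21 ⇒ N−1 > ln(0.21)/ln(0.9494) = 30.05, so N−1 ≥ 31 and N = 32.
Check: N=32 gives T = 0.1999 < 0.21; N=31 gives T = 0.2106.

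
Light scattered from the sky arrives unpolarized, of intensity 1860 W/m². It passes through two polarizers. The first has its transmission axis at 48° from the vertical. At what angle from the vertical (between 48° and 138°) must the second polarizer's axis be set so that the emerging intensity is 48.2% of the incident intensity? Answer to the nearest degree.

θ ≈ 59°

Unpolarized light through the first polarizer → I₁ = ½ I₀, now polarized at 48°.
Need I₂/I₀ = 0.482, so cos²(θ − 48°) = 0.482 / 0.5 = 0.964.
θ − 48° = arccos(√0.964) = 10.9°, giving θ ≈ 48 + 10.9 = 58.9°.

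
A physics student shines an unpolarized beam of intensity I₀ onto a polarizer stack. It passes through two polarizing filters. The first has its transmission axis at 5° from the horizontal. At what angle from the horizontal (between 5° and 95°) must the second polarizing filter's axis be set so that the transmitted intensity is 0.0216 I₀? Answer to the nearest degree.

Unpolarized light through the first polarizer → I₁ = ½ I₀, now polarized at 5°.
Need I₂/I₀ = 0.0216, so cos²(θ − 5°) = 0.0216 / 0.5 = 0.0432.
θ − 5° = arccos(√0.0432) = 78.0°, giving θ ≈ 5 + 78.0 = 83.0°.

θ ≈ 83°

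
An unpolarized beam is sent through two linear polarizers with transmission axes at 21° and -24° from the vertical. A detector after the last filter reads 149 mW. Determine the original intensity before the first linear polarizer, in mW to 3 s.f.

I₀ ≈ 596 mW

Unpolarized light through the first polarizer → I₁ = ½ I₀, now polarized at 21°.
I₂ = I₁ cos²(-24° − 21°) = 0.5 I₀ · cos²(45°) = 0.25 I₀.
So 149 mW = 0.25 I₀, giving I₀ = 149/0.25 = 596 mW.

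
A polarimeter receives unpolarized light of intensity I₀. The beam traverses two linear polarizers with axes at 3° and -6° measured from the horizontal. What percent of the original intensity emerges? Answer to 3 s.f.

≈ 48.8%

Unpolarized light through the first polarizer → I₁ = ½ I₀, now polarized at 3°.
I₂ = I₁ cos²(-6° − 3°) = 0.5 I₀ · cos²(9°) = 0.4878 I₀.
That is 48.78% of the incident intensity.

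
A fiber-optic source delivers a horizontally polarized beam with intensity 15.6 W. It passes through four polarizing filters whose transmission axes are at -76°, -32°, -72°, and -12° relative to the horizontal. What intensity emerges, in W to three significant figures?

By Malus's law, I₁ = 15.6 W · cos²(76°) = 0.913 W.
I₂ = I₁ · cos²(44°) = 0.913 · 0.5174 = 0.4724 W.
I₃ = I₂ · cos²(40°) = 0.4724 · 0.5868 = 0.2772 W.
I₄ = I₃ · cos²(60°) = 0.2772 · 0.25 = 0.06931 W.

I ≈ 0.0693 W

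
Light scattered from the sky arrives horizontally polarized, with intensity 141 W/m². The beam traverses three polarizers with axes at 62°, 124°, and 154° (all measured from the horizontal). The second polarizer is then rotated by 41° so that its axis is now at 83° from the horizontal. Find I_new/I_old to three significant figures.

I_new/I_old ≈ 0.559

Before rotation:
By Malus's law, I₁ = I₀ cos²(62° − 0°) = I₀ cos²(62°) = 0.2204 I₀.
I₂ = I₁ cos²(124° − 62°) = 0.2204 I₀ · cos²(62°) = 0.04858 I₀.
I₃ = I₂ cos²(154° − 124°) = 0.04858 I₀ · cos²(30°) = 0.03643 I₀.
After rotation:
I₁ = I₀ cos²(62° − 0°) = I₀ cos²(62°) = 0.2204 I₀.
I₂ = I₁ cos²(83° − 62°) = 0.2204 I₀ · cos²(21°) = 0.1921 I₀.
I₃ = I₂ cos²(154° − 83°) = 0.1921 I₀ · cos²(71°) = 0.02036 I₀.
Ratio = 0.02036 / 0.03643 = 0.5589.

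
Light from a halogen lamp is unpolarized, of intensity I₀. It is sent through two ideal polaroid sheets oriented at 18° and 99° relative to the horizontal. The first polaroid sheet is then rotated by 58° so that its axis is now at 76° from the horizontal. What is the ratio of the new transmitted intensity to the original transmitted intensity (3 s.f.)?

Before rotation:
Unpolarized light through the first polarizer → I₁ = ½ I₀, now polarized at 18°.
I₂ = I₁ cos²(99° − 18°) = 0.5 I₀ · cos²(81°) = 0.01224 I₀.
After rotation:
Unpolarized light through the first polarizer → I₁ = ½ I₀, now polarized at 76°.
I₂ = I₁ cos²(99° − 76°) = 0.5 I₀ · cos²(23°) = 0.4237 I₀.
Ratio = 0.4237 / 0.01224 = 34.62.

I_new/I_old ≈ 34.6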